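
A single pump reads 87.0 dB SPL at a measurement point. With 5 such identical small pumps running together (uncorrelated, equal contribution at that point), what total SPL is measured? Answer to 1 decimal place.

5 equal incoherent sources raise the level by 10·log₁₀(5) = 6.99 dB.
L_total = 87.0 + 6.99 = 94.0 dB SPL.

94.0 dB SPL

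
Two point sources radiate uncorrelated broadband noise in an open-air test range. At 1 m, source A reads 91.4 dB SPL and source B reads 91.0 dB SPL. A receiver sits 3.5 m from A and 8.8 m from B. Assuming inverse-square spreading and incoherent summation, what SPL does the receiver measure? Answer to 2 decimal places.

81.10 dB SPL

At the listener: L_A = 91.4 − 20·log₁₀(3.5) = 80.519 dB; L_B = 91.0 − 20·log₁₀(8.8) = 72.110 dB.
Combined: 10·log₁₀(10^(80.519/10)+10^(72.110/10)) = 81.10 dB SPL.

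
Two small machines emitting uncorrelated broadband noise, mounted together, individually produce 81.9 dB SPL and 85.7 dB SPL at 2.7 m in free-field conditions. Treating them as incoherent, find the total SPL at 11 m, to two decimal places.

75.01 dB SPL

Combined at 2.7 m: 10·log₁₀(10^(81.9/10)+10^(85.7/10)) = 87.213 dB SPL.
Then apply −20·log₁₀(11/2.7) = -12.201 dB → 75.01 dB SPL.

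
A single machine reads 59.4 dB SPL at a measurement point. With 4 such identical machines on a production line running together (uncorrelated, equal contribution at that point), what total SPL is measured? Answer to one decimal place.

4 equal incoherent sources raise the level by 10·log₁₀(4) = 6.02 dB.
L_total = 59.4 + 6.02 = 65.4 dB SPL.

65.4 dB SPL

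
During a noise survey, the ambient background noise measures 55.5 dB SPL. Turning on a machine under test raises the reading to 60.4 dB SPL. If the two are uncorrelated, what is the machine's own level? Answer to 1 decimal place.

58.7 dB SPL

Subtract intensities: L_src = 10·log₁₀(10^(L_total/10) − 10^(L_bg/10)).
L_src = 10·log₁₀(10^(60.4/10) − 10^(55.5/10)) = 10·log₁₀(741700) = 58.7 dB SPL.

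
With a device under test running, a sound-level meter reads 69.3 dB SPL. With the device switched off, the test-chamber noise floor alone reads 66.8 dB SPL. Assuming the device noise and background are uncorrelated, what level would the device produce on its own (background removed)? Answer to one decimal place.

65.7 dB SPL

Background correction is a power subtraction:
L_src = 10·log₁₀(10^(69.3/10) − 10^(66.8/10)) = 10·log₁₀(3725000) = 65.7 dB SPL.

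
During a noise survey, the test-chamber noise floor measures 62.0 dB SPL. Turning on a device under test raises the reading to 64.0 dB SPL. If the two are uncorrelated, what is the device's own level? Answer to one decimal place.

Subtract intensities: L_src = 10·log₁₀(10^(L_total/10) − 10^(L_bg/10)).
L_src = 10·log₁₀(10^(64.0/10) − 10^(62.0/10)) = 10·log₁₀(927000) = 59.7 dB SPL.

59.7 dB SPL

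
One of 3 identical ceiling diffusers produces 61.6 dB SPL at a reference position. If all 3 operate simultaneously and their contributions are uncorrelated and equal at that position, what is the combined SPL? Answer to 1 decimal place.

66.4 dB SPL

3 equal incoherent sources raise the level by 10·log₁₀(3) = 4.77 dB.
L_total = 61.6 + 4.77 = 66.4 dB SPL.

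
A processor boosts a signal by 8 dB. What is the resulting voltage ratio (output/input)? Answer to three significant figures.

Voltage ratio = 10^(dB/20).
10^(8/20) = 10^(0.4000) = 2.51.

2.51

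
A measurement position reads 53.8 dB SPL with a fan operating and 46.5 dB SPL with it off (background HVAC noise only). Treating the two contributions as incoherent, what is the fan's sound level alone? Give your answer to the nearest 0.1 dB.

52.9 dB SPL

Background correction is a power subtraction:
L_src = 10·log₁₀(10^(53.8/10) − 10^(46.5/10)) = 10·log₁₀(195200) = 52.9 dB SPL.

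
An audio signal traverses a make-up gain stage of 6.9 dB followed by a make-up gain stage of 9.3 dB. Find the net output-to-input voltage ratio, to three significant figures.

Net gain = 6.9 + 9.3 = 16.2 dB.
Voltage ratio = 10^(16.2/20) = 6.46.

6.46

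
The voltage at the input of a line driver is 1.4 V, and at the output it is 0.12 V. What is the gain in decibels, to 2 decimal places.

Voltage is an amplitude quantity, so gain = 20·log₁₀(V_out/V_in).
20·log₁₀(0.12/1.4) = 20·log₁₀(0.08571) = -21.34 dB.

-21.34 dB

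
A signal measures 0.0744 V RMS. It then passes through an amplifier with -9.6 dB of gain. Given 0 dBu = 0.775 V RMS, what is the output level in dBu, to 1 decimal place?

-30.0 dBu

Input level: 20·log₁₀(0.0744/0.775) = -20.35 dBu.
Output: -20.35 − 9.6 = -30.0 dBu.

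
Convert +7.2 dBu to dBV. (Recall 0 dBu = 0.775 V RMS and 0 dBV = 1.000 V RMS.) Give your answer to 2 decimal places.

The offset between the scales is 20·log₁₀(0.775/1.000) = −2.214 dB.
So dBV = +7.2 − 2.214 = +4.99 dBV.

+4.99 dBV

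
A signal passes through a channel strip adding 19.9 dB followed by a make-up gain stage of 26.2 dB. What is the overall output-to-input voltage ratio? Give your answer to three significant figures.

202

Net gain = 19.9 + 26.2 = 46.1 dB.
Voltage ratio = 10^(46.1/20) = 202.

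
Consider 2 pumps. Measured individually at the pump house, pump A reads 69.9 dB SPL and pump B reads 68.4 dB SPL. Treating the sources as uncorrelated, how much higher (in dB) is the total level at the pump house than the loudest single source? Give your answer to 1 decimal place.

2.3 dB

Uncorrelated sources add in intensity (power), not in dB.
L_total = 10·log₁₀(10^(69.9/10) + 10^(68.4/10)) = 72.22 dB SPL.
Excess over the loudest (69.9 dB): 72.22 − 69.9 = 2.3 dB.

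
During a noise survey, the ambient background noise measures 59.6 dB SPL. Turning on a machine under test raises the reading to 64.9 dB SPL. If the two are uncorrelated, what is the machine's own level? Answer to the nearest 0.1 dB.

63.4 dB SPL

Background correction is a power subtraction:
L_src = 10·log₁₀(10^(64.9/10) − 10^(59.6/10)) = 10·log₁₀(2178000) = 63.4 dB SPL.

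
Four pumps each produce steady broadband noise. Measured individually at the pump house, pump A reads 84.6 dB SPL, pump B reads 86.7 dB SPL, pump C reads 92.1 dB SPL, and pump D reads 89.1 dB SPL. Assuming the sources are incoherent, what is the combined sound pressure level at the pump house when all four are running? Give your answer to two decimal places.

95.04 dB SPL

Add the sources as powers (linear), then convert back to dB:
L_total = 10·log₁₀(10^(84.6/10) + 10^(86.7/10) + 10^(92.1/10) + 10^(89.1/10)) = 10·log₁₀(3191000000) = 95.04 dB SPL.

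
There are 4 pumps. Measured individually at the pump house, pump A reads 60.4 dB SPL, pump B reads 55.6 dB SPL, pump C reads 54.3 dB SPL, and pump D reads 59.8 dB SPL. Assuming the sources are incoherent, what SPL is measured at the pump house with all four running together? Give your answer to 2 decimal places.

64.29 dB SPL

Add the sources as powers (linear), then convert back to dB:
L_total = 10·log₁₀(10^(60.4/10) + 10^(55.6/10) + 10^(54.3/10) + 10^(59.8/10)) = 10·log₁₀(2684000) = 64.29 dB SPL.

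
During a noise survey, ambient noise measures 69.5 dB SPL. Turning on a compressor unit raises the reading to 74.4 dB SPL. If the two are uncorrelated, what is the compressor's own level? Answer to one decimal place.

Background correction is a power subtraction:
L_src = 10·log₁₀(10^(74.4/10) − 10^(69.5/10)) = 10·log₁₀(18630000) = 72.7 dB SPL.

72.7 dB SPL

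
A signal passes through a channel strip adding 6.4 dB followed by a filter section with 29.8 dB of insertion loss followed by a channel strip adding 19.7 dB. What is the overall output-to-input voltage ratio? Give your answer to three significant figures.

0.653

Net gain = 6.4 + (−29.8) + 19.7 = -3.7 dB.
Voltage ratio = 10^(-3.7/20) = 0.653.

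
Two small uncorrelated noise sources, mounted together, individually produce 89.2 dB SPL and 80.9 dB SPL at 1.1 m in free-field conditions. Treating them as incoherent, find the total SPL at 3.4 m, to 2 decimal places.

Combined at 1.1 m: 10·log₁₀(10^(89.2/10)+10^(80.9/10)) = 89.799 dB SPL.
Then apply −20·log₁₀(3.4/1.1) = -9.802 dB → 80.00 dB SPL.

80.00 dB SPL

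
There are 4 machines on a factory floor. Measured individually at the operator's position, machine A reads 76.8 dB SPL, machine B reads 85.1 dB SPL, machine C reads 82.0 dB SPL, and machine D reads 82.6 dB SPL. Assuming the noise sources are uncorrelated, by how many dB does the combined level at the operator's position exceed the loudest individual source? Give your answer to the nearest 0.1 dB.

Add the sources as powers (linear), then convert back to dB:
L_total = 10·log₁₀(10^(76.8/10) + 10^(85.1/10) + 10^(82.0/10) + 10^(82.6/10)) = 88.52 dB SPL.
Excess over the loudest (85.1 dB): 88.52 − 85.1 = 3.4 dB.

3.4 dB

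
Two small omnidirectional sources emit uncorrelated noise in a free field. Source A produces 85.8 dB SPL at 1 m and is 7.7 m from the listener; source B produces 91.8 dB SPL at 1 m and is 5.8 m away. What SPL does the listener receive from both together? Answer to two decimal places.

77.11 dB SPL

At the listener: L_A = 85.8 − 20·log₁₀(7.7) = 68.070 dB; L_B = 91.8 − 20·log₁₀(5.8) = 76.531 dB.
Combined: 10·log₁₀(10^(68.070/10)+10^(76.531/10)) = 77.11 dB SPL.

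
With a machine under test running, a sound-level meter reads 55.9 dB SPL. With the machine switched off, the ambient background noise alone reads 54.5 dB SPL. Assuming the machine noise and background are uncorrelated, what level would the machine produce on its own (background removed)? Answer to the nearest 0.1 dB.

50.3 dB SPL

Subtract intensities: L_src = 10·log₁₀(10^(L_total/10) − 10^(L_bg/10)).
L_src = 10·log₁₀(10^(55.9/10) − 10^(54.5/10)) = 10·log₁₀(107200) = 50.3 dB SPL.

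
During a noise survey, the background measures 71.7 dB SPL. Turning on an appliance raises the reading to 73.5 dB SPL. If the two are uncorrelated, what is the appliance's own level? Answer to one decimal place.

Remove the background by subtracting linear intensities:
L_src = 10·log₁₀(10^(73.5/10) − 10^(71.7/10)) = 10·log₁₀(7596000) = 68.8 dB SPL.

68.8 dB SPL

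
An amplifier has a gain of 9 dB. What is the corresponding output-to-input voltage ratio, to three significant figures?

Voltage ratio = 10^(dB/20).
10^(9/20) = 10^(0.4500) = 2.82.

2.82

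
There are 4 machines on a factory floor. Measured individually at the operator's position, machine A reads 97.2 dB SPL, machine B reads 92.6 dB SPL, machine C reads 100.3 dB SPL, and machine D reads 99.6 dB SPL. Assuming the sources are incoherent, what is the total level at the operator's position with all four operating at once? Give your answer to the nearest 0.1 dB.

Incoherent sources sum as intensities:
L_total = 10·log₁₀(10^(97.2/10) + 10^(92.6/10) + 10^(100.3/10) + 10^(99.6/10)) = 10·log₁₀(26903000000) = 104.3 dB SPL.

104.3 dB SPL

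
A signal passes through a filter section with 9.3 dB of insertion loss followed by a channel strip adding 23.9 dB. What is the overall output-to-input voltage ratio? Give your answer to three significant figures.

Net gain = (−9.3) + 23.9 = 14.6 dB.
Voltage ratio = 10^(14.6/20) = 5.37.

5.37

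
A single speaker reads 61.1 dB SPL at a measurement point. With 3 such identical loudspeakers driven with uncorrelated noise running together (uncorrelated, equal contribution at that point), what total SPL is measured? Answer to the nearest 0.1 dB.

3 equal incoherent sources raise the level by 10·log₁₀(3) = 4.77 dB.
L_total = 61.1 + 4.77 = 65.9 dB SPL.

65.9 dB SPL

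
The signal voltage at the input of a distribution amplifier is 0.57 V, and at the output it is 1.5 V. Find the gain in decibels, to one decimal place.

Voltage is an amplitude quantity, so gain = 20·log₁₀(V_out/V_in).
20·log₁₀(1.5/0.57) = 20·log₁₀(2.632) = 8.4 dB.

8.4 dB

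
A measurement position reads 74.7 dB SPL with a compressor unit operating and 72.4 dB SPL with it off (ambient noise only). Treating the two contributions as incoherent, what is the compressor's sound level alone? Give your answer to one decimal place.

Background correction is a power subtraction:
L_src = 10·log₁₀(10^(74.7/10) − 10^(72.4/10)) = 10·log₁₀(12130000) = 70.8 dB SPL.

70.8 dB SPL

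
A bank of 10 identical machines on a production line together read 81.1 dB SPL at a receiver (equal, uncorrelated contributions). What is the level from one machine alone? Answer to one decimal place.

10 equal incoherent sources add 10·log₁₀(10) = 10.00 dB over one source.
L_one = 81.1 − 10.00 = 71.1 dB SPL.

71.1 dB SPL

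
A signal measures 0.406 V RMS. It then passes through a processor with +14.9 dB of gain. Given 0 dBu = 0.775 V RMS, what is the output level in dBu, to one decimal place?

+9.3 dBu

Input level: 20·log₁₀(0.406/0.775) = -5.62 dBu.
Output: -5.62 + 14.9 = +9.3 dBu.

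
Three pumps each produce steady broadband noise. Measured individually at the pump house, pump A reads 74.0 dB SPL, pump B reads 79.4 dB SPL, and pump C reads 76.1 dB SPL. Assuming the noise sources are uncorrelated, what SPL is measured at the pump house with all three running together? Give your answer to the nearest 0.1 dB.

Uncorrelated sources add in intensity (power), not in dB.
L_total = 10·log₁₀(10^(74.0/10) + 10^(79.4/10) + 10^(76.1/10)) = 10·log₁₀(153000000) = 81.8 dB SPL.

81.8 dB SPL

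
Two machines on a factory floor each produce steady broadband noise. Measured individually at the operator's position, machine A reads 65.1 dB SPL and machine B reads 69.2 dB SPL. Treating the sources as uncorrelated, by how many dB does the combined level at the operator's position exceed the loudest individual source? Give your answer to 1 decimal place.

Uncorrelated sources add in intensity (power), not in dB.
L_total = 10·log₁₀(10^(65.1/10) + 10^(69.2/10)) = 70.63 dB SPL.
Excess over the loudest (69.2 dB): 70.63 − 69.2 = 1.4 dB.

1.4 dB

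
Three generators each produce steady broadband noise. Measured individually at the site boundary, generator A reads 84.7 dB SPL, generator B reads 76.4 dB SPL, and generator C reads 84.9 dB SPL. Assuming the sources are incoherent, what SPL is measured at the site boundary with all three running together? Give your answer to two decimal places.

Add the sources as powers (linear), then convert back to dB:
L_total = 10·log₁₀(10^(84.7/10) + 10^(76.4/10) + 10^(84.9/10)) = 10·log₁₀(647800000) = 88.11 dB SPL.

88.11 dB SPL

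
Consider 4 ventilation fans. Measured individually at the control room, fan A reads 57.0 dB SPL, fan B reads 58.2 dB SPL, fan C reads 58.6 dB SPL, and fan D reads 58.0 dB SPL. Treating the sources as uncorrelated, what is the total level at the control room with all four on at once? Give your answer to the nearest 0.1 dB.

Incoherent sources sum as intensities:
L_total = 10·log₁₀(10^(57.0/10) + 10^(58.2/10) + 10^(58.6/10) + 10^(58.0/10)) = 10·log₁₀(2517000) = 64.0 dB SPL.

64.0 dB SPL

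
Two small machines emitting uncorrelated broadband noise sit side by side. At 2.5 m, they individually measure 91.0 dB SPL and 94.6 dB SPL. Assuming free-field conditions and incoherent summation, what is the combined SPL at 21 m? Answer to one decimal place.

Combined at 2.5 m: 10·log₁₀(10^(91.0/10)+10^(94.6/10)) = 96.17 dB SPL.
Then apply −20·log₁₀(21/2.5) = -18.49 dB → 77.7 dB SPL.

77.7 dB SPL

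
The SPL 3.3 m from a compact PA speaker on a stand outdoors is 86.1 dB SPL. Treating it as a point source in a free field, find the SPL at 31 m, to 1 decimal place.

Free-field point source: level drops by 20·log₁₀ of the distance ratio.
ΔL = −20·log₁₀(31/3.3) = -19.46 dB, so L₂ = 86.1 + (-19.46) = 66.6 dB SPL.

66.6 dB SPL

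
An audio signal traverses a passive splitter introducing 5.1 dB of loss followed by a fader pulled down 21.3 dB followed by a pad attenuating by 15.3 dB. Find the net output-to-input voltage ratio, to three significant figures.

0.00822

Net gain = (−5.1) + (−21.3) + (−15.3) = -41.7 dB.
Voltage ratio = 10^(-41.7/20) = 0.00822.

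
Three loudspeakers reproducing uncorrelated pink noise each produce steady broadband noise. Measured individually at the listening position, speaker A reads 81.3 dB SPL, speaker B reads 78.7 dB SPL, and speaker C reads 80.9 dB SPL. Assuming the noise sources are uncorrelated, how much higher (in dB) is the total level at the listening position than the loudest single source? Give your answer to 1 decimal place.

3.9 dB

Add the sources as powers (linear), then convert back to dB:
L_total = 10·log₁₀(10^(81.3/10) + 10^(78.7/10) + 10^(80.9/10)) = 85.21 dB SPL.
Excess over the loudest (81.3 dB): 85.21 − 81.3 = 3.9 dB.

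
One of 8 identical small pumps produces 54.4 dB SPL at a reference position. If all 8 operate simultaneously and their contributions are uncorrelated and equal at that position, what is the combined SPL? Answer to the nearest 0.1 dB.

8 equal incoherent sources raise the level by 10·log₁₀(8) = 9.03 dB.
L_total = 54.4 + 9.03 = 63.4 dB SPL.

63.4 dB SPL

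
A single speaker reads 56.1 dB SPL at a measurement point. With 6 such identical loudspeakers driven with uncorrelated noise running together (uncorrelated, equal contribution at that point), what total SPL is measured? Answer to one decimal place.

6 equal incoherent sources raise the level by 10·log₁₀(6) = 7.78 dB.
L_total = 56.1 + 7.78 = 63.9 dB SPL.

63.9 dB SPL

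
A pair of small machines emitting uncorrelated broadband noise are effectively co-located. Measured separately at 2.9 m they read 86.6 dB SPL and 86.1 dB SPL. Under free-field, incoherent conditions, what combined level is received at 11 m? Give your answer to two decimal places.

Combined at 2.9 m: 10·log₁₀(10^(86.6/10)+10^(86.1/10)) = 89.367 dB SPL.
Then apply −20·log₁₀(11/2.9) = -11.580 dB → 77.79 dB SPL.

77.79 dB SPL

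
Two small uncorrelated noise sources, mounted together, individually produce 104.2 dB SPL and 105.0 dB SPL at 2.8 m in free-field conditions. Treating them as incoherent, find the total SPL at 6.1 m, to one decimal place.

100.9 dB SPL

Combined at 2.8 m: 10·log₁₀(10^(104.2/10)+10^(105.0/10)) = 107.63 dB SPL.
Then apply −20·log₁₀(6.1/2.8) = -6.76 dB → 100.9 dB SPL.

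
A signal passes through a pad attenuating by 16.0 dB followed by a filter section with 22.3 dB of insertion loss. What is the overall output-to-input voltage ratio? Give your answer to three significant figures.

Net gain = (−16.0) + (−22.3) = -38.3 dB.
Voltage ratio = 10^(-38.3/20) = 0.0122.

0.0122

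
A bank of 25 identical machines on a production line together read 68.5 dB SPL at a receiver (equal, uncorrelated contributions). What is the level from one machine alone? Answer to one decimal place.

25 equal incoherent sources add 10·log₁₀(25) = 13.98 dB over one source.
L_one = 68.5 − 13.98 = 54.5 dB SPL.

54.5 dB SPL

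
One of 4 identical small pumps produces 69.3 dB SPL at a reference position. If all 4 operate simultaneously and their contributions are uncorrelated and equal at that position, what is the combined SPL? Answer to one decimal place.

4 equal incoherent sources raise the level by 10·log₁₀(4) = 6.02 dB.
L_total = 69.3 + 6.02 = 75.3 dB SPL.

75.3 dB SPL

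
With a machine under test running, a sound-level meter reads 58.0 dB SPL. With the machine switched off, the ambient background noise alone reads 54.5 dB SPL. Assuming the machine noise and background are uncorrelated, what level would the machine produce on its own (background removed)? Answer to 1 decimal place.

55.4 dB SPL

Background correction is a power subtraction:
L_src = 10·log₁₀(10^(58.0/10) − 10^(54.5/10)) = 10·log₁₀(349100) = 55.4 dB SPL.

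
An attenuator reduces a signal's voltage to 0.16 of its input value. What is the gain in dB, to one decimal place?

-15.9 dB

Voltage is an amplitude quantity, so gain = 20·log₁₀(V_out/V_in).
20·log₁₀(0.16) = -15.9 dB.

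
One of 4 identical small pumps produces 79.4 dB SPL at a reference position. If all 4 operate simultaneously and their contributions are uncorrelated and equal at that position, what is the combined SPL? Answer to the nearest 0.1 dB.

4 equal incoherent sources raise the level by 10·log₁₀(4) = 6.02 dB.
L_total = 79.4 + 6.02 = 85.4 dB SPL.

85.4 dB SPL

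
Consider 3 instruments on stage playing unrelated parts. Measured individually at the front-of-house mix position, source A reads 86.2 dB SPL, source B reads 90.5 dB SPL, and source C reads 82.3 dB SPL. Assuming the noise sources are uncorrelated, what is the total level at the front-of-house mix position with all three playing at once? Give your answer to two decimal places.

92.33 dB SPL

Uncorrelated sources add in intensity (power), not in dB.
L_total = 10·log₁₀(10^(86.2/10) + 10^(90.5/10) + 10^(82.3/10)) = 10·log₁₀(1709000000) = 92.33 dB SPL.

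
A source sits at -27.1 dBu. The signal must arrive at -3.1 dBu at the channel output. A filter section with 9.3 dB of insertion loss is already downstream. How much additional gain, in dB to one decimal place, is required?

The required make-up gain is the shortfall in the dB sum.
G = -3.1 − (-27.1) + 9.3 = 33.3 dB.

33.3 dB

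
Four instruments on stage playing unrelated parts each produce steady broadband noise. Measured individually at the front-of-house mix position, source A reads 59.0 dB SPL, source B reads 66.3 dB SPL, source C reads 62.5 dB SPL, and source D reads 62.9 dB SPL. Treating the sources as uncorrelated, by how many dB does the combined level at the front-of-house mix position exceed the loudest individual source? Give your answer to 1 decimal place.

3.1 dB

Incoherent sources sum as intensities:
L_total = 10·log₁₀(10^(59.0/10) + 10^(66.3/10) + 10^(62.5/10) + 10^(62.9/10)) = 69.44 dB SPL.
Excess over the loudest (66.3 dB): 69.44 − 66.3 = 3.1 dB.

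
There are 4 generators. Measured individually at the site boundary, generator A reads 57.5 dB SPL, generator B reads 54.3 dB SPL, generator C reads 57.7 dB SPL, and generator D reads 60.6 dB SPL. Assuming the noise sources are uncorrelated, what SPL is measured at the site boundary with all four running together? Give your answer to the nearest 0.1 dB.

Add the sources as powers (linear), then convert back to dB:
L_total = 10·log₁₀(10^(57.5/10) + 10^(54.3/10) + 10^(57.7/10) + 10^(60.6/10)) = 10·log₁₀(2568000) = 64.1 dB SPL.

64.1 dB SPL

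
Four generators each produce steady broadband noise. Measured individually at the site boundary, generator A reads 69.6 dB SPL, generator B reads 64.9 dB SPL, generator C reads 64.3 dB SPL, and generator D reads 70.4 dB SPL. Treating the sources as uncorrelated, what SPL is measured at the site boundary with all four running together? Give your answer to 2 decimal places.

74.13 dB SPL

Add the sources as powers (linear), then convert back to dB:
L_total = 10·log₁₀(10^(69.6/10) + 10^(64.9/10) + 10^(64.3/10) + 10^(70.4/10)) = 10·log₁₀(25870000) = 74.13 dB SPL.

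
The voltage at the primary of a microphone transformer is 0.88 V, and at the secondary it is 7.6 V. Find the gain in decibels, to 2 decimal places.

18.73 dB

Voltage ratio → dB uses the 20·log₁₀ form:
20·log₁₀(7.6/0.88) = 20·log₁₀(8.636) = 18.73 dB.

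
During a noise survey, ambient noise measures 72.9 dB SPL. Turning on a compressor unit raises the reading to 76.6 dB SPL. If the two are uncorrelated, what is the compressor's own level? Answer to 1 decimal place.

74.2 dB SPL

Subtract intensities: L_src = 10·log₁₀(10^(L_total/10) − 10^(L_bg/10)).
L_src = 10·log₁₀(10^(76.6/10) − 10^(72.9/10)) = 10·log₁₀(26210000) = 74.2 dB SPL.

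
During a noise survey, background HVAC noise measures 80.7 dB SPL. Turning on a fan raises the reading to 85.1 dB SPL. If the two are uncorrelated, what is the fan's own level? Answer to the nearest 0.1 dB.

Remove the background by subtracting linear intensities:
L_src = 10·log₁₀(10^(85.1/10) − 10^(80.7/10)) = 10·log₁₀(206100000) = 83.1 dB SPL.

83.1 dB SPL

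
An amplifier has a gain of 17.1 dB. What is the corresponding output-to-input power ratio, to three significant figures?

51.3

Power ratio = 10^(dB/10).
10^(17.1/10) = 10^(1.710) = 51.3.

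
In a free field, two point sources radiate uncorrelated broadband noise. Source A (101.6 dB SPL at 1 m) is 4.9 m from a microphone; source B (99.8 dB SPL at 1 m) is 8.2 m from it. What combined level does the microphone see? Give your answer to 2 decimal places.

88.72 dB SPL

At the listener: L_A = 101.6 − 20·log₁₀(4.9) = 87.796 dB; L_B = 99.8 − 20·log₁₀(8.2) = 81.524 dB.
Combined: 10·log₁₀(10^(87.796/10)+10^(81.524/10)) = 88.72 dB SPL.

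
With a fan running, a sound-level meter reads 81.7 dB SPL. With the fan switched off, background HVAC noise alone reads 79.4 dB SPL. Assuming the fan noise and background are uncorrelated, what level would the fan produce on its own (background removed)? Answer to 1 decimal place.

Remove the background by subtracting linear intensities:
L_src = 10·log₁₀(10^(81.7/10) − 10^(79.4/10)) = 10·log₁₀(60810000) = 77.8 dB SPL.

77.8 dB SPL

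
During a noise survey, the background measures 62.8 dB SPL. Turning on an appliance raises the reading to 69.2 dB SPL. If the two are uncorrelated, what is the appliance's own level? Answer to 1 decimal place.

68.1 dB SPL

Background correction is a power subtraction:
L_src = 10·log₁₀(10^(69.2/10) − 10^(62.8/10)) = 10·log₁₀(6412000) = 68.1 dB SPL.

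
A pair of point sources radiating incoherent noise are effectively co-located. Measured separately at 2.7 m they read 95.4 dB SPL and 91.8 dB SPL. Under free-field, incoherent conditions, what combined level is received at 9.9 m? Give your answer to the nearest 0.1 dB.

Combined at 2.7 m: 10·log₁₀(10^(95.4/10)+10^(91.8/10)) = 96.97 dB SPL.
Then apply −20·log₁₀(9.9/2.7) = -11.29 dB → 85.7 dB SPL.

85.7 dB SPL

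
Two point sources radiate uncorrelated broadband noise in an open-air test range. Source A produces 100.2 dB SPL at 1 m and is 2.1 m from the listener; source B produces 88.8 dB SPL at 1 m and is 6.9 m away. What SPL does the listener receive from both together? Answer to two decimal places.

93.78 dB SPL

At the listener: L_A = 100.2 − 20·log₁₀(2.1) = 93.756 dB; L_B = 88.8 − 20·log₁₀(6.9) = 72.023 dB.
Combined: 10·log₁₀(10^(93.756/10)+10^(72.023/10)) = 93.78 dB SPL.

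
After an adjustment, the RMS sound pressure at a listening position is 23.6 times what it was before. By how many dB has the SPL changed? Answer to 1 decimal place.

SPL change from a pressure ratio uses the 20·log₁₀ form:
20·log₁₀(23.6) = 27.5 dB.

27.5 dB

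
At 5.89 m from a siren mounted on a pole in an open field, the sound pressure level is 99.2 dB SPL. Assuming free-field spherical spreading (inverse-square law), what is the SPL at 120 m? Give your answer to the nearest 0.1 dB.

73.0 dB SPL

Free-field point source: level drops by 20·log₁₀ of the distance ratio.
ΔL = −20·log₁₀(120/5.89) = -26.18 dB, so L₂ = 99.2 + (-26.18) = 73.0 dB SPL.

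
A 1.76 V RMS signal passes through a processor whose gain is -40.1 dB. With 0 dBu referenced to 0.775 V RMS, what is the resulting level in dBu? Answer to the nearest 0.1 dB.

-33.0 dBu

Input level: 20·log₁₀(1.76/0.775) = 7.12 dBu.
Output: 7.12 − 40.1 = -33.0 dBu.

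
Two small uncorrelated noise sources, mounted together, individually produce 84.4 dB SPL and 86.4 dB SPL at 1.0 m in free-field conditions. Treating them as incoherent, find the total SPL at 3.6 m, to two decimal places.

Combined at 1.0 m: 10·log₁₀(10^(84.4/10)+10^(86.4/10)) = 88.524 dB SPL.
Then apply −20·log₁₀(3.6/1.0) = -11.126 dB → 77.40 dB SPL.

77.40 dB SPL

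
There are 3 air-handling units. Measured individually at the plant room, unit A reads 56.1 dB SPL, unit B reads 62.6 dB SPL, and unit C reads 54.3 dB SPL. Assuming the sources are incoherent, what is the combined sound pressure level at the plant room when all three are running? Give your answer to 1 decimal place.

64.0 dB SPL

Uncorrelated sources add in intensity (power), not in dB.
L_total = 10·log₁₀(10^(56.1/10) + 10^(62.6/10) + 10^(54.3/10)) = 10·log₁₀(2496000) = 64.0 dB SPL.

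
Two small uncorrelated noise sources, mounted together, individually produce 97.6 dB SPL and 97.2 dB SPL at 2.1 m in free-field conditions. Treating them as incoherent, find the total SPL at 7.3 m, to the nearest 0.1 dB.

Combined at 2.1 m: 10·log₁₀(10^(97.6/10)+10^(97.2/10)) = 100.41 dB SPL.
Then apply −20·log₁₀(7.3/2.1) = -10.82 dB → 89.6 dB SPL.

89.6 dB SPL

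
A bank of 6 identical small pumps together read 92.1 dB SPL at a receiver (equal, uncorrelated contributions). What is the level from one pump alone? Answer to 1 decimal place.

6 equal incoherent sources add 10·log₁₀(6) = 7.78 dB over one source.
L_one = 92.1 − 7.78 = 84.3 dB SPL.

84.3 dB SPL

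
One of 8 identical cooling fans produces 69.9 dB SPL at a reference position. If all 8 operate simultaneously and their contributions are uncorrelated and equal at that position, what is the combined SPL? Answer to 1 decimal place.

78.9 dB SPL

8 equal incoherent sources raise the level by 10·log₁₀(8) = 9.03 dB.
L_total = 69.9 + 9.03 = 78.9 dB SPL.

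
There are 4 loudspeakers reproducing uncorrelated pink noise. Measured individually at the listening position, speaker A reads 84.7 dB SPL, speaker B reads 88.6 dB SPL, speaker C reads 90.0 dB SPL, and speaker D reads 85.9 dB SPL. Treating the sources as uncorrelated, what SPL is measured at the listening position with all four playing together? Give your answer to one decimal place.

93.8 dB SPL

Uncorrelated sources add in intensity (power), not in dB.
L_total = 10·log₁₀(10^(84.7/10) + 10^(88.6/10) + 10^(90.0/10) + 10^(85.9/10)) = 10·log₁₀(2409000000) = 93.8 dB SPL.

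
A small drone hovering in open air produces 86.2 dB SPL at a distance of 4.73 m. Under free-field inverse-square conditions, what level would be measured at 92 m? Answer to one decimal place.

60.4 dB SPL

Inverse-square spreading gives ΔL = −20·log₁₀(d₂/d₁).
ΔL = −20·log₁₀(92/4.73) = -25.78 dB, so L₂ = 86.2 + (-25.78) = 60.4 dB SPL.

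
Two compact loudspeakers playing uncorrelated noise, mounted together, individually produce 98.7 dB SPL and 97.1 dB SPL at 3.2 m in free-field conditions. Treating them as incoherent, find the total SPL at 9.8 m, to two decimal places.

91.26 dB SPL

Combined at 3.2 m: 10·log₁₀(10^(98.7/10)+10^(97.1/10)) = 100.984 dB SPL.
Then apply −20·log₁₀(9.8/3.2) = -9.722 dB → 91.26 dB SPL.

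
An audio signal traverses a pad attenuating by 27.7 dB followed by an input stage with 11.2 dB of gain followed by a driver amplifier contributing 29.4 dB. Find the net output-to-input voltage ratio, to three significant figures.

4.42

Net gain = (−27.7) + 11.2 + 29.4 = 12.9 dB.
Voltage ratio = 10^(12.9/20) = 4.42.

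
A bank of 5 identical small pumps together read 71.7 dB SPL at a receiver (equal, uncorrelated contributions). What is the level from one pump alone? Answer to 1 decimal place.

64.7 dB SPL

5 equal incoherent sources add 10·log₁₀(5) = 6.99 dB over one source.
L_one = 71.7 − 6.99 = 64.7 dB SPL.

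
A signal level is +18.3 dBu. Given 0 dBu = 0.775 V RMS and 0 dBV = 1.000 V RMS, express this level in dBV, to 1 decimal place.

The offset between the scales is 20·log₁₀(0.775/1.000) = −2.214 dB.
So dBV = +18.3 − 2.214 = +16.1 dBV.

+16.1 dBV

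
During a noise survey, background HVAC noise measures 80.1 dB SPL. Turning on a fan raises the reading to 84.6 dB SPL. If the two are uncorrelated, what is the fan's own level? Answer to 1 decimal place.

Subtract intensities: L_src = 10·log₁₀(10^(L_total/10) − 10^(L_bg/10)).
L_src = 10·log₁₀(10^(84.6/10) − 10^(80.1/10)) = 10·log₁₀(186100000) = 82.7 dB SPL.

82.7 dB SPL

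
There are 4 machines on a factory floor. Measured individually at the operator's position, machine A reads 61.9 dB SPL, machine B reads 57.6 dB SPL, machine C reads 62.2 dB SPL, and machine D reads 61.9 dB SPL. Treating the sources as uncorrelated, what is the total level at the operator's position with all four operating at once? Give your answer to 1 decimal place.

Uncorrelated sources add in intensity (power), not in dB.
L_total = 10·log₁₀(10^(61.9/10) + 10^(57.6/10) + 10^(62.2/10) + 10^(61.9/10)) = 10·log₁₀(5333000) = 67.3 dB SPL.

67.3 dB SPL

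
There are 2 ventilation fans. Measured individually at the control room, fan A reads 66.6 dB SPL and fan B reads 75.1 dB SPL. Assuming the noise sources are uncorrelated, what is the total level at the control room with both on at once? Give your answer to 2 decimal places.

Add the sources as powers (linear), then convert back to dB:
L_total = 10·log₁₀(10^(66.6/10) + 10^(75.1/10)) = 10·log₁₀(36930000) = 75.67 dB SPL.

75.67 dB SPL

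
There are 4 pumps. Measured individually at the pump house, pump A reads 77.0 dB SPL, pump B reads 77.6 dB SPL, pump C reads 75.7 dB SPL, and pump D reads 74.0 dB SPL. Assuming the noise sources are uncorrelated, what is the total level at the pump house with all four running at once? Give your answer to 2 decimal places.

82.30 dB SPL

Uncorrelated sources add in intensity (power), not in dB.
L_total = 10·log₁₀(10^(77.0/10) + 10^(77.6/10) + 10^(75.7/10) + 10^(74.0/10)) = 10·log₁₀(169900000) = 82.30 dB SPL.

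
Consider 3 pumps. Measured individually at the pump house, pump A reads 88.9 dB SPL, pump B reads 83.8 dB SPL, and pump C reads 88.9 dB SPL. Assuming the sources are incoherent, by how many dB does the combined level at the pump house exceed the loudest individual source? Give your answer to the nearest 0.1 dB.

Add the sources as powers (linear), then convert back to dB:
L_total = 10·log₁₀(10^(88.9/10) + 10^(83.8/10) + 10^(88.9/10)) = 92.53 dB SPL.
Excess over the loudest (88.9 dB): 92.53 − 88.9 = 3.6 dB.

3.6 dB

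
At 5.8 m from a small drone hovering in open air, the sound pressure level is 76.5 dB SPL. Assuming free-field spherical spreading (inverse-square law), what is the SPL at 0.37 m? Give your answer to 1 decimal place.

Inverse-square spreading gives ΔL = −20·log₁₀(d₂/d₁).
ΔL = −20·log₁₀(0.37/5.8) = 23.90 dB, so L₂ = 76.5 + (23.90) = 100.4 dB SPL.

100.4 dB SPL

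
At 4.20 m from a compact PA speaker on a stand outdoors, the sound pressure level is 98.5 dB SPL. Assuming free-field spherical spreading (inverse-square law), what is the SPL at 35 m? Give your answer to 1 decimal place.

Free-field point source: level drops by 20·log₁₀ of the distance ratio.
ΔL = −20·log₁₀(35/4.20) = -18.42 dB, so L₂ = 98.5 + (-18.42) = 80.1 dB SPL.

80.1 dB SPL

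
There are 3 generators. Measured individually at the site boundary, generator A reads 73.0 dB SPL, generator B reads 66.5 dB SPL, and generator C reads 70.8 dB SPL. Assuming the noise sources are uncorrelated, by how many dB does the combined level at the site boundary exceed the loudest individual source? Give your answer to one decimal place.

2.6 dB

Add the sources as powers (linear), then convert back to dB:
L_total = 10·log₁₀(10^(73.0/10) + 10^(66.5/10) + 10^(70.8/10)) = 75.62 dB SPL.
Excess over the loudest (73.0 dB): 75.62 − 73.0 = 2.6 dB.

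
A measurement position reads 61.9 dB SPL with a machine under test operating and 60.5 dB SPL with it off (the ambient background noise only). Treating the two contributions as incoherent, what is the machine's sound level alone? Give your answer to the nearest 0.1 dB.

Subtract intensities: L_src = 10·log₁₀(10^(L_total/10) − 10^(L_bg/10)).
L_src = 10·log₁₀(10^(61.9/10) − 10^(60.5/10)) = 10·log₁₀(426800) = 56.3 dB SPL.

56.3 dB SPL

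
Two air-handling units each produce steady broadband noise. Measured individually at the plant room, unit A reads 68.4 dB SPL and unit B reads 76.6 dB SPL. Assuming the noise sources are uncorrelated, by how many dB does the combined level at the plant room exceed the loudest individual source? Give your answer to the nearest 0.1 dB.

Add the sources as powers (linear), then convert back to dB:
L_total = 10·log₁₀(10^(68.4/10) + 10^(76.6/10)) = 77.21 dB SPL.
Excess over the loudest (76.6 dB): 77.21 − 76.6 = 0.6 dB.

0.6 dB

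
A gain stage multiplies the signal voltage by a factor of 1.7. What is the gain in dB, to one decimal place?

Voltage ratio → dB uses the 20·log₁₀ form:
20·log₁₀(1.7) = 4.6 dB.

4.6 dB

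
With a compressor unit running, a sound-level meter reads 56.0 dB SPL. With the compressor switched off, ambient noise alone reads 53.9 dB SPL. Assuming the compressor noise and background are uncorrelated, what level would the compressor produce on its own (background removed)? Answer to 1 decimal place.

51.8 dB SPL

Background correction is a power subtraction:
L_src = 10·log₁₀(10^(56.0/10) − 10^(53.9/10)) = 10·log₁₀(152600) = 51.8 dB SPL.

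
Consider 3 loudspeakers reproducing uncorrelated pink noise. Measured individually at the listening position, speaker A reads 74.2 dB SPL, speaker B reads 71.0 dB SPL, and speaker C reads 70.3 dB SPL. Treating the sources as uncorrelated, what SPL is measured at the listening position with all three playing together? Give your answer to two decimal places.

76.96 dB SPL

Incoherent sources sum as intensities:
L_total = 10·log₁₀(10^(74.2/10) + 10^(71.0/10) + 10^(70.3/10)) = 10·log₁₀(49610000) = 76.96 dB SPL.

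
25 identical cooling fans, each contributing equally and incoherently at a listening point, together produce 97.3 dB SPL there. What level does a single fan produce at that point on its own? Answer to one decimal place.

83.3 dB SPL

25 equal incoherent sources add 10·log₁₀(25) = 13.98 dB over one source.
L_one = 97.3 − 13.98 = 83.3 dB SPL.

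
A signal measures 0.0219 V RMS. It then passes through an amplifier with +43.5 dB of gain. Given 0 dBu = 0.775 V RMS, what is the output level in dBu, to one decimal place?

+12.5 dBu

Input level: 20·log₁₀(0.0219/0.775) = -30.98 dBu.
Output: -30.98 + 43.5 = +12.5 dBu.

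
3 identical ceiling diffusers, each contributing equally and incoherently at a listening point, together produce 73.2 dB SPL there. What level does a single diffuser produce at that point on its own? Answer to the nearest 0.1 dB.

3 equal incoherent sources add 10·log₁₀(3) = 4.77 dB over one source.
L_one = 73.2 − 4.77 = 68.4 dB SPL.

68.4 dB SPL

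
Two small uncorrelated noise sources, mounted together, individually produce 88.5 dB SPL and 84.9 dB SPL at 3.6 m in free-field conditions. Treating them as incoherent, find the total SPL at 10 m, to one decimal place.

Combined at 3.6 m: 10·log₁₀(10^(88.5/10)+10^(84.9/10)) = 90.07 dB SPL.
Then apply −20·log₁₀(10/3.6) = -8.87 dB → 81.2 dB SPL.

81.2 dB SPL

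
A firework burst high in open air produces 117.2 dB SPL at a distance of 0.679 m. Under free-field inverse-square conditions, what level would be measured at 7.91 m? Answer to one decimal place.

95.9 dB SPL

For a point source in a free field, ΔL = −20·log₁₀(d₂/d₁).
ΔL = −20·log₁₀(7.91/0.679) = -21.33 dB, so L₂ = 117.2 + (-21.33) = 95.9 dB SPL.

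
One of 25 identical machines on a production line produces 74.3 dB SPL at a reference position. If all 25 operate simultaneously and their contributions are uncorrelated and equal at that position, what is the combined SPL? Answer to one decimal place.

88.3 dB SPL

25 equal incoherent sources raise the level by 10·log₁₀(25) = 13.98 dB.
L_total = 74.3 + 13.98 = 88.3 dB SPL.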